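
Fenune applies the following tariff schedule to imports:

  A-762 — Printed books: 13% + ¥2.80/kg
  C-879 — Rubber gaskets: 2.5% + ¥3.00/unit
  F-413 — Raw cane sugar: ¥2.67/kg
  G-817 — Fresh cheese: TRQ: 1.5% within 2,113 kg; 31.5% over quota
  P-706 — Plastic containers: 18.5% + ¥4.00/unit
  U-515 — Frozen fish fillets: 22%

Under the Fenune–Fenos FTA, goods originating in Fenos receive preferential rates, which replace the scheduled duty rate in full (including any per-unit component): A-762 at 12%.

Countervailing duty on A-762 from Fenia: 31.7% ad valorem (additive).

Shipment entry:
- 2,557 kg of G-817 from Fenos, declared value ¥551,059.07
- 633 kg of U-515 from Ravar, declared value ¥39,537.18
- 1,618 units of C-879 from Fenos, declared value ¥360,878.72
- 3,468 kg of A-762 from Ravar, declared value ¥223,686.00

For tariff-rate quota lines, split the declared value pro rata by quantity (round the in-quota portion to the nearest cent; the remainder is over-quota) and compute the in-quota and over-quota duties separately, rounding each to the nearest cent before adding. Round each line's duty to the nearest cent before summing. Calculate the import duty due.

¥98,335.55

Line 1 (G-817, Fenos, 2,557 kg, ¥551,059.07):
Code G-817 is under a tariff-rate quota (threshold 2,113 kg). In-quota: 2,113 kg at 1.5%; over-quota: 444 kg at 31.5%.
Pro-rata value split: in-quota = ¥551,059.07 × 2,113/2,557 = ¥455,372.63; over-quota = ¥551,059.07 − ¥455,372.63 = ¥95,686.44.
In-quota duty = ¥455,372.63 × 1.5% = ¥6,830.59. Over-quota duty = ¥95,686.44 × 31.5% = ¥30,141.23.
Line duty = ¥6,830.59 + ¥30,141.23 = ¥36,971.82.
Line 2 (U-515, Ravar, 633 kg, ¥39,537.18):
Base rate for U-515 is 22%.
Duty = ¥39,537.18 × 22% = ¥8,698.18.
Line 3 (C-879, Fenos, 1,618 units, ¥360,878.72):
Base rate for C-879 is 2.5% + ¥3.00/unit.
Origin Fenos is the FTA partner but C-879 is not on the preference list; base rate stands.
Duty = ¥360,878.72 × 2.5% + 1,618 × ¥3.00 = ¥13,875.97.
Line 4 (A-762, Ravar, 3,468 kg, ¥223,686.00):
Base rate for A-762 is 13% + ¥2.80/kg.
A-762 has an FTA preferential rate, but origin Ravar is not Fenos; base rate stands.
The additional-duty order on A-762 targets Fenia, not Ravar; it does not apply.
Duty = ¥223,686.00 × 13% + 3,468 × ¥2.80 = ¥38,789.58.
Total = ¥36,971.82 + ¥8,698.18 + ¥13,875.97 + ¥38,789.58 = ¥98,335.55.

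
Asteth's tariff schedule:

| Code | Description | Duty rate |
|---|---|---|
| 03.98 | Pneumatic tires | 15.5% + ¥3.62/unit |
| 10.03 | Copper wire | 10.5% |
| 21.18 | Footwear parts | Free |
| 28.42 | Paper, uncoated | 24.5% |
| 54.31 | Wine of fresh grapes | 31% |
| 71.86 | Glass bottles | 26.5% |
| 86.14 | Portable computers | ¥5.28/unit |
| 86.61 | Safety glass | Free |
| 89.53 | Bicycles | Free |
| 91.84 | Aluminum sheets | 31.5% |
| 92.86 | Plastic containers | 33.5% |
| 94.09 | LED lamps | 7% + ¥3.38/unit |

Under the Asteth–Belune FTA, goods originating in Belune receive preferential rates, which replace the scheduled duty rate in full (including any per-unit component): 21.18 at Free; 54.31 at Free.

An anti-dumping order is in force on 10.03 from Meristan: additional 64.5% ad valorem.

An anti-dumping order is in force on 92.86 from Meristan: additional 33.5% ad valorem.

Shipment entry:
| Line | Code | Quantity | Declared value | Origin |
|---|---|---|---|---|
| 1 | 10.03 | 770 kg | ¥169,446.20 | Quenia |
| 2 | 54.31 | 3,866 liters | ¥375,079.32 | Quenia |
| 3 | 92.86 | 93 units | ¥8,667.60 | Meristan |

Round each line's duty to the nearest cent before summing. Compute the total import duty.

¥139,873.73

Line 1 (10.03, Quenia, 770 kg, ¥169,446.20):
Base rate for 10.03 is 10.5%.
The additional-duty order on 10.03 targets Meristan, not Quenia; it does not apply.
Duty = ¥169,446.20 × 10.5% = ¥17,791.85.
Line 2 (54.31, Quenia, 3,866 liters, ¥375,079.32):
Base rate for 54.31 is 31%.
54.31 has an FTA preferential rate, but origin Quenia is not Belune; base rate stands.
Duty = ¥375,079.32 × 31% = ¥116,274.59.
Line 3 (92.86, Meristan, 93 units, ¥8,667.60):
Base rate for 92.86 is 33.5%.
Additional duty on 92.86 from Meristan: +33.5%. Applied ad valorem rate: 33.5% + 33.5% = 67%.
Duty = ¥8,667.60 × 67% = ¥5,807.29.
Total = ¥17,791.85 + ¥116,274.59 + ¥5,807.29 = ¥139,873.73.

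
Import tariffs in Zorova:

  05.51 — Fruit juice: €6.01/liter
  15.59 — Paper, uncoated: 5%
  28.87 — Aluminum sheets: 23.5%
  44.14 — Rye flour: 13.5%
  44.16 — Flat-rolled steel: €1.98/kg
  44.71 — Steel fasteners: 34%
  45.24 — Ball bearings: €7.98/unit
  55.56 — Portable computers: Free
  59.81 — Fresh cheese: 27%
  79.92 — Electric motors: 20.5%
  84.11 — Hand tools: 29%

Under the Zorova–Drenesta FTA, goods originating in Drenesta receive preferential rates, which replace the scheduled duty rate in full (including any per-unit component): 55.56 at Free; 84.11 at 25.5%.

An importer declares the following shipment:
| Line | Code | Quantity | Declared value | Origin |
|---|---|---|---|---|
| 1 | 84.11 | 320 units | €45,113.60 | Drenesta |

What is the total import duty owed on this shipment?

Line 1 (84.11, Drenesta, 320 units, €45,113.60):
Base rate for 84.11 is 29%.
Origin Drenesta qualifies under the Zorova–Drenesta agreement and 84.11 is covered: preferential rate 25.5% applies instead.
Duty = €45,113.60 × 25.5% = €11,503.97.

€11,503.97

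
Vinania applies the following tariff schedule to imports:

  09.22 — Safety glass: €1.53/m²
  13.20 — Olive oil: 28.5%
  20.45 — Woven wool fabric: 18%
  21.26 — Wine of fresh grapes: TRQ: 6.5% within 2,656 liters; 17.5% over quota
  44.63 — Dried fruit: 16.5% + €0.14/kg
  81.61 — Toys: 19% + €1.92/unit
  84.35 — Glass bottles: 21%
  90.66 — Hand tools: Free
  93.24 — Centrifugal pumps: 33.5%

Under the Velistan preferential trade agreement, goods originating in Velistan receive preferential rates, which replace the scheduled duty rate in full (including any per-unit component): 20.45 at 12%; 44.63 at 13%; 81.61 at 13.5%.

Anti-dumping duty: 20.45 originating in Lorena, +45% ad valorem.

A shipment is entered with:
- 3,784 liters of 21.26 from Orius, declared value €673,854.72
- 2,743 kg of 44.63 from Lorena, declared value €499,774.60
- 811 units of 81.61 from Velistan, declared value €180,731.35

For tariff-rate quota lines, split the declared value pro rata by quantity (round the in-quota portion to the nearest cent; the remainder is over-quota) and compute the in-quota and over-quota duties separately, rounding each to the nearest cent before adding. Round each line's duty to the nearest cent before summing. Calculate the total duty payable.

Line 1 (21.26, Orius, 3,784 liters, €673,854.72):
Code 21.26 is under a tariff-rate quota (threshold 2,656 liters). In-quota: 2,656 liters at 6.5%; over-quota: 1,128 liters at 17.5%.
Pro-rata value split: in-quota = €673,854.72 × 2,656/3,784 = €472,980.48; over-quota = €673,854.72 − €472,980.48 = €200,874.24.
In-quota duty = €472,980.48 × 6.5% = €30,743.73. Over-quota duty = €200,874.24 × 17.5% = €35,152.99.
Line duty = €30,743.73 + €35,152.99 = €65,896.72.
Line 2 (44.63, Lorena, 2,743 kg, €499,774.60):
Base rate for 44.63 is 16.5% + €0.14/kg.
44.63 has an FTA preferential rate, but origin Lorena is not Velistan; base rate stands.
Duty = €499,774.60 × 16.5% + 2,743 × €0.14 = €82,846.83.
Line 3 (81.61, Velistan, 811 units, €180,731.35):
Base rate for 81.61 is 19% + €1.92/unit.
Origin Velistan qualifies under the Vinania–Velistan agreement and 81.61 is covered: preferential rate 13.5% applies instead.
Duty = €180,731.35 × 13.5% = €24,398.73.
Total = €65,896.72 + €82,846.83 + €24,398.73 = €173,142.28.

€173,142.28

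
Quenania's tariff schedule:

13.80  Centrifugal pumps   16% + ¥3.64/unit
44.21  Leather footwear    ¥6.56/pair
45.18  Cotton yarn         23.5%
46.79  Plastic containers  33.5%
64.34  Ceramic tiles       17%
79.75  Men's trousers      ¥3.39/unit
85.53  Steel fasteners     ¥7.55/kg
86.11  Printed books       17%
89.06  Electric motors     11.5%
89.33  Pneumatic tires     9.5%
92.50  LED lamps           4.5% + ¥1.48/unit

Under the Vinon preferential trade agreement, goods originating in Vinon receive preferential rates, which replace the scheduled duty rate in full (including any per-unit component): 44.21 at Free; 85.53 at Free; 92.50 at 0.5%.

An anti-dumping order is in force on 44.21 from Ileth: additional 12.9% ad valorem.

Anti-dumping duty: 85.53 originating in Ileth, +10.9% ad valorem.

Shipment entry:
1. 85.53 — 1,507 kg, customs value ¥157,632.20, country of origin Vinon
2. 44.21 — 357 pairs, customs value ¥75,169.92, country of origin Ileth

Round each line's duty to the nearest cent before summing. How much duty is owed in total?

Line 1 (85.53, Vinon, 1,507 kg, ¥157,632.20):
Base rate for 85.53 is ¥7.55/kg.
Origin Vinon qualifies under the Quenania–Vinon agreement and 85.53 is covered: preferential rate Free applies instead.
The additional-duty order on 85.53 targets Ileth, not Vinon; it does not apply.
Duty = ¥157,632.20 × 0% = ¥0.00.
Line 2 (44.21, Ileth, 357 pairs, ¥75,169.92):
Base rate for 44.21 is ¥6.56/pair.
44.21 has an FTA preferential rate, but origin Ileth is not Vinon; base rate stands.
Additional duty on 44.21 from Ileth: +12.9% ad valorem. Applied ad valorem rate = 12.9%.
Duty = ¥75,169.92 × 12.9% + 357 × ¥6.56 = ¥12,038.84.
Total = ¥0.00 + ¥12,038.84 = ¥12,038.84.

¥12,038.84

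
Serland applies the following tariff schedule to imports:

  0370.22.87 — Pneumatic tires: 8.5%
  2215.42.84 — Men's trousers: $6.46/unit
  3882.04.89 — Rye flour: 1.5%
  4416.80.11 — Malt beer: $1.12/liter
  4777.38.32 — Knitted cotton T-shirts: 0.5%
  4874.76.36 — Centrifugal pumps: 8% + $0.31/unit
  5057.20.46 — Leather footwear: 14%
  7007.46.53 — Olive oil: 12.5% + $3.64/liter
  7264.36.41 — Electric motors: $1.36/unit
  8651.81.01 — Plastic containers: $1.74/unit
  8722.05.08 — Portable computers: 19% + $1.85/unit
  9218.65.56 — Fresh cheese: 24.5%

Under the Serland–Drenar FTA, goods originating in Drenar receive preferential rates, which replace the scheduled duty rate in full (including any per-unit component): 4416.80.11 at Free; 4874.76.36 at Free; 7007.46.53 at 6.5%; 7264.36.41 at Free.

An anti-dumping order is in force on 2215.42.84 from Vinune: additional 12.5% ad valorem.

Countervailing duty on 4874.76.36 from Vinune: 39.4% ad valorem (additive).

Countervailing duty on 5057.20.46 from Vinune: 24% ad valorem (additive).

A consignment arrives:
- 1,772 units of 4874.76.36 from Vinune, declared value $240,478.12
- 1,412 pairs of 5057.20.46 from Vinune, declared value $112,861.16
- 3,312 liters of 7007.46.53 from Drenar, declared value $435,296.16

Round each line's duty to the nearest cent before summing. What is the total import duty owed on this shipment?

Line 1 (4874.76.36, Vinune, 1,772 units, $240,478.12):
Base rate for 4874.76.36 is 8% + $0.31/unit.
4874.76.36 has an FTA preferential rate, but origin Vinune is not Drenar; base rate stands.
Additional duty on 4874.76.36 from Vinune: +39.4%. Applied ad valorem rate: 8% + 39.4% = 47.4%.
Duty = $240,478.12 × 47.4% + 1,772 × $0.31 = $114,535.95.
Line 2 (5057.20.46, Vinune, 1,412 pairs, $112,861.16):
Base rate for 5057.20.46 is 14%.
Additional duty on 5057.20.46 from Vinune: +24%. Applied ad valorem rate: 14% + 24% = 38%.
Duty = $112,861.16 × 38% = $42,887.24.
Line 3 (7007.46.53, Drenar, 3,312 liters, $435,296.16):
Base rate for 7007.46.53 is 12.5% + $3.64/liter.
Origin Drenar qualifies under the Serland–Drenar agreement and 7007.46.53 is covered: preferential rate 6.5% applies instead.
Duty = $435,296.16 × 6.5% = $28,294.25.
Total = $114,535.95 + $42,887.24 + $28,294.25 = $185,717.44.

$185,717.44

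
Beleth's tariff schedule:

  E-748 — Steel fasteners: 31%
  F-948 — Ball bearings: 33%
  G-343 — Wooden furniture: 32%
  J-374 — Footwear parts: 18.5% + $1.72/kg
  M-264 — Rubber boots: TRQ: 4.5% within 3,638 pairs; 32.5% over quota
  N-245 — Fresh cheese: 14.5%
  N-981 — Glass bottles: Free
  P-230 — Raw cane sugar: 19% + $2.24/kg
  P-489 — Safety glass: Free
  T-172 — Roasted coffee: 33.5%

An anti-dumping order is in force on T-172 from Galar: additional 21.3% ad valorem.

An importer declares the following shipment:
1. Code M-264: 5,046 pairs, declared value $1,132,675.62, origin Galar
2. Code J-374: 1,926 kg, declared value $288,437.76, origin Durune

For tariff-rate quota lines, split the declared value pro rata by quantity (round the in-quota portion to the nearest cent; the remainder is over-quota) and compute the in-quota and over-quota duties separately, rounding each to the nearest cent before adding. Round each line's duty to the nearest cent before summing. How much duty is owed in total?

$196,139.16

Line 1 (M-264, Galar, 5,046 pairs, $1,132,675.62):
Code M-264 is under a tariff-rate quota (threshold 3,638 pairs). In-quota: 3,638 pairs at 4.5%; over-quota: 1,408 pairs at 32.5%.
Pro-rata value split: in-quota = $1,132,675.62 × 3,638/5,046 = $816,621.86; over-quota = $1,132,675.62 − $816,621.86 = $316,053.76.
In-quota duty = $816,621.86 × 4.5% = $36,747.98. Over-quota duty = $316,053.76 × 32.5% = $102,717.47.
Line duty = $36,747.98 + $102,717.47 = $139,465.45.
Line 2 (J-374, Durune, 1,926 kg, $288,437.76):
Base rate for J-374 is 18.5% + $1.72/kg.
Duty = $288,437.76 × 18.5% + 1,926 × $1.72 = $56,673.71.
Total = $139,465.45 + $56,673.71 = $196,139.16.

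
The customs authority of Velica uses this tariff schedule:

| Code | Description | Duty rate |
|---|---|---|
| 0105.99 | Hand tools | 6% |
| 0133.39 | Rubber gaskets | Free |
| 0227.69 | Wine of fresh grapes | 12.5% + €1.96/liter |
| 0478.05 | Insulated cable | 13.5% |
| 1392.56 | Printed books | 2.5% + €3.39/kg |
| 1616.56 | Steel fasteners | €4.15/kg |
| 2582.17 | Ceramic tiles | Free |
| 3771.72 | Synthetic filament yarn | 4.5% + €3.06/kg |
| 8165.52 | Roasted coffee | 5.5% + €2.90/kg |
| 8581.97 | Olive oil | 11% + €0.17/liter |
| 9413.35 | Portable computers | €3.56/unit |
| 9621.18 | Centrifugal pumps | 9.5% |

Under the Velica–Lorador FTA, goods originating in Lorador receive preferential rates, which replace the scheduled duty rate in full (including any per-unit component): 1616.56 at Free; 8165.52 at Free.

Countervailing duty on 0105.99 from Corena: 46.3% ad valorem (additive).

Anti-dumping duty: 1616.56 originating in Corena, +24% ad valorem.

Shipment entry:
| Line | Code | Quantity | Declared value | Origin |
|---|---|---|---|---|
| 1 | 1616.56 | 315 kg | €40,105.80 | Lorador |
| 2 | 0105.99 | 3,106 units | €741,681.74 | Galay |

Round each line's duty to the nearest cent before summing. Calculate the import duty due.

Line 1 (1616.56, Lorador, 315 kg, €40,105.80):
Base rate for 1616.56 is €4.15/kg.
Origin Lorador qualifies under the Velica–Lorador agreement and 1616.56 is covered: preferential rate Free applies instead.
The additional-duty order on 1616.56 targets Corena, not Lorador; it does not apply.
Duty = €40,105.80 × 0% = €0.00.
Line 2 (0105.99, Galay, 3,106 units, €741,681.74):
Base rate for 0105.99 is 6%.
The additional-duty order on 0105.99 targets Corena, not Galay; it does not apply.
Duty = €741,681.74 × 6% = €44,500.90.
Total = €0.00 + €44,500.90 = €44,500.90.

€44,500.90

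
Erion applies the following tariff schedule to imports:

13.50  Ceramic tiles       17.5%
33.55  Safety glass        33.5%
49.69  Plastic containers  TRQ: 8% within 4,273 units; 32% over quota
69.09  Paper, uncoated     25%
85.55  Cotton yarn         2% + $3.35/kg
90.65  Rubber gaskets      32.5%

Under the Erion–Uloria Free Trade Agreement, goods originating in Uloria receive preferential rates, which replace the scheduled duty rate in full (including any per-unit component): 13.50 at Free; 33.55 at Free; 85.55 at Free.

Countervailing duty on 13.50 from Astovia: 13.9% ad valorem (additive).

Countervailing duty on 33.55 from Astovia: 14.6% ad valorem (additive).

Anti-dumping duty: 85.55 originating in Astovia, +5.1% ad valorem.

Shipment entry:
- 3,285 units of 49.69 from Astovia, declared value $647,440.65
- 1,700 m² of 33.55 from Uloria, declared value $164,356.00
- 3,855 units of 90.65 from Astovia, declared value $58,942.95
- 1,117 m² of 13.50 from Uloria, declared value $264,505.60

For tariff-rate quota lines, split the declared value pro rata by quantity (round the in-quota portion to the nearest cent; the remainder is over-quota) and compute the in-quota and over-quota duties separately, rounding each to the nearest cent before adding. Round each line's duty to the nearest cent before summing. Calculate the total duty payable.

$70,951.71

Line 1 (49.69, Astovia, 3,285 units, $647,440.65):
Code 49.69 is under a tariff-rate quota (threshold 4,273 units). Quantity 3,285 units is within the quota, so the in-quota rate 8% applies to the full value.
Duty = $647,440.65 × 8% = $51,795.25.
Line 2 (33.55, Uloria, 1,700 m², $164,356.00):
Base rate for 33.55 is 33.5%.
Origin Uloria qualifies under the Erion–Uloria agreement and 33.55 is covered: preferential rate Free applies instead.
The additional-duty order on 33.55 targets Astovia, not Uloria; it does not apply.
Duty = $164,356.00 × 0% = $0.00.
Line 3 (90.65, Astovia, 3,855 units, $58,942.95):
Base rate for 90.65 is 32.5%.
Duty = $58,942.95 × 32.5% = $19,156.46.
Line 4 (13.50, Uloria, 1,117 m², $264,505.60):
Base rate for 13.50 is 17.5%.
Origin Uloria qualifies under the Erion–Uloria agreement and 13.50 is covered: preferential rate Free applies instead.
The additional-duty order on 13.50 targets Astovia, not Uloria; it does not apply.
Duty = $264,505.60 × 0% = $0.00.
Total = $51,795.25 + $0.00 + $19,156.46 + $0.00 = $70,951.71.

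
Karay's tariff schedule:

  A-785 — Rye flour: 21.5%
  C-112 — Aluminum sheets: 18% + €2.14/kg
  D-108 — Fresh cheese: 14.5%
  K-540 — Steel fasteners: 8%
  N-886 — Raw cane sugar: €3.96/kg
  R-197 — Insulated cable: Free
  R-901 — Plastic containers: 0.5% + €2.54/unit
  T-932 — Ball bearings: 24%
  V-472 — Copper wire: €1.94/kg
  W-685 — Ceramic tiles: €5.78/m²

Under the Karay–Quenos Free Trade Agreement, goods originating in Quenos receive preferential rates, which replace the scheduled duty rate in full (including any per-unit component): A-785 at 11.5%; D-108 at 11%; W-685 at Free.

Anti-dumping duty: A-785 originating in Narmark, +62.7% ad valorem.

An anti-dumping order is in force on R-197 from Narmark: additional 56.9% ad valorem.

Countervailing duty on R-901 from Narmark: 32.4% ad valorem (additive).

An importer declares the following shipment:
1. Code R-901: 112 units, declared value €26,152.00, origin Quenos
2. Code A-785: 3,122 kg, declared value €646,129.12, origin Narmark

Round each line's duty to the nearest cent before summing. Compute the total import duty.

Line 1 (R-901, Quenos, 112 units, €26,152.00):
Base rate for R-901 is 0.5% + €2.54/unit.
Origin Quenos is the FTA partner but R-901 is not on the preference list; base rate stands.
The additional-duty order on R-901 targets Narmark, not Quenos; it does not apply.
Duty = €26,152.00 × 0.5% + 112 × €2.54 = €415.24.
Line 2 (A-785, Narmark, 3,122 kg, €646,129.12):
Base rate for A-785 is 21.5%.
A-785 has an FTA preferential rate, but origin Narmark is not Quenos; base rate stands.
Additional duty on A-785 from Narmark: +62.7%. Applied ad valorem rate: 21.5% + 62.7% = 84.2%.
Duty = €646,129.12 × 84.2% = €544,040.72.
Total = €415.24 + €544,040.72 = €544,455.96.

€544,455.96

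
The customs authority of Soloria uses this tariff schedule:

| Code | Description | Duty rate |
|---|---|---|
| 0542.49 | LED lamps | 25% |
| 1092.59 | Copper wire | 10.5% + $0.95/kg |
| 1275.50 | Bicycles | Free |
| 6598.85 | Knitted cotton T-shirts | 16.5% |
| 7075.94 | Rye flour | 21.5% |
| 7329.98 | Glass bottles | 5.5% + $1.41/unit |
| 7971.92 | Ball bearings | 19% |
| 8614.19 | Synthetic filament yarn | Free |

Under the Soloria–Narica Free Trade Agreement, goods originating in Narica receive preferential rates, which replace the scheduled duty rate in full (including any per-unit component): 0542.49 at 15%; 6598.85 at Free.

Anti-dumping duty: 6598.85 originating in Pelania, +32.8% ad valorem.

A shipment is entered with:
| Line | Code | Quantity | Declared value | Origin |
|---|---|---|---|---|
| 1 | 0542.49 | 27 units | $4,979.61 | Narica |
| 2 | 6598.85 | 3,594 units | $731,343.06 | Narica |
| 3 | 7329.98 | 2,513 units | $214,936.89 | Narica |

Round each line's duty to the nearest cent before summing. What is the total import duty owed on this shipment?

$16,111.80

Line 1 (0542.49, Narica, 27 units, $4,979.61):
Base rate for 0542.49 is 25%.
Origin Narica qualifies under the Soloria–Narica agreement and 0542.49 is covered: preferential rate 15% applies instead.
Duty = $4,979.61 × 15% = $746.94.
Line 2 (6598.85, Narica, 3,594 units, $731,343.06):
Base rate for 6598.85 is 16.5%.
Origin Narica qualifies under the Soloria–Narica agreement and 6598.85 is covered: preferential rate Free applies instead.
The additional-duty order on 6598.85 targets Pelania, not Narica; it does not apply.
Duty = $731,343.06 × 0% = $0.00.
Line 3 (7329.98, Narica, 2,513 units, $214,936.89):
Base rate for 7329.98 is 5.5% + $1.41/unit.
Origin Narica is the FTA partner but 7329.98 is not on the preference list; base rate stands.
Duty = $214,936.89 × 5.5% + 2,513 × $1.41 = $15,364.86.
Total = $746.94 + $0.00 + $15,364.86 = $16,111.80.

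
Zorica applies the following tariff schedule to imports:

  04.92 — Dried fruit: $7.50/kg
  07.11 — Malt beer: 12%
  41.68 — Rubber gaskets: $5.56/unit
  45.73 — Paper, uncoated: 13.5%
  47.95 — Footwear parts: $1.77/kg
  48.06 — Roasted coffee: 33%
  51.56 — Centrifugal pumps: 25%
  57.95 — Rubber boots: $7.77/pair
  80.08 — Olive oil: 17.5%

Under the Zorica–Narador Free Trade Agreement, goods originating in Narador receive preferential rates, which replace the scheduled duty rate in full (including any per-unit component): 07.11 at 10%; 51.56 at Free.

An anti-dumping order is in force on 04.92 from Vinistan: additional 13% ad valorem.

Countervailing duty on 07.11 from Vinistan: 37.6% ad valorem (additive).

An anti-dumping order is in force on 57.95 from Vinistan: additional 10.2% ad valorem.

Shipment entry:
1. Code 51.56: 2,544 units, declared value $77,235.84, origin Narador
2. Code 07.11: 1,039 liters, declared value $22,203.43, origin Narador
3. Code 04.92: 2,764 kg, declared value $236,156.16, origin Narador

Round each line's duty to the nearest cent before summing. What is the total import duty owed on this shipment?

Line 1 (51.56, Narador, 2,544 units, $77,235.84):
Base rate for 51.56 is 25%.
Origin Narador qualifies under the Zorica–Narador agreement and 51.56 is covered: preferential rate Free applies instead.
Duty = $77,235.84 × 0% = $0.00.
Line 2 (07.11, Narador, 1,039 liters, $22,203.43):
Base rate for 07.11 is 12%.
Origin Narador qualifies under the Zorica–Narador agreement and 07.11 is covered: preferential rate 10% applies instead.
The additional-duty order on 07.11 targets Vinistan, not Narador; it does not apply.
Duty = $22,203.43 × 10% = $2,220.34.
Line 3 (04.92, Narador, 2,764 kg, $236,156.16):
Base rate for 04.92 is $7.50/kg.
Origin Narador is the FTA partner but 04.92 is not on the preference list; base rate stands.
The additional-duty order on 04.92 targets Vinistan, not Narador; it does not apply.
Duty = 2,764 × $7.50 = $20,730.00.
Total = $0.00 + $2,220.34 + $20,730.00 = $22,950.34.

$22,950.34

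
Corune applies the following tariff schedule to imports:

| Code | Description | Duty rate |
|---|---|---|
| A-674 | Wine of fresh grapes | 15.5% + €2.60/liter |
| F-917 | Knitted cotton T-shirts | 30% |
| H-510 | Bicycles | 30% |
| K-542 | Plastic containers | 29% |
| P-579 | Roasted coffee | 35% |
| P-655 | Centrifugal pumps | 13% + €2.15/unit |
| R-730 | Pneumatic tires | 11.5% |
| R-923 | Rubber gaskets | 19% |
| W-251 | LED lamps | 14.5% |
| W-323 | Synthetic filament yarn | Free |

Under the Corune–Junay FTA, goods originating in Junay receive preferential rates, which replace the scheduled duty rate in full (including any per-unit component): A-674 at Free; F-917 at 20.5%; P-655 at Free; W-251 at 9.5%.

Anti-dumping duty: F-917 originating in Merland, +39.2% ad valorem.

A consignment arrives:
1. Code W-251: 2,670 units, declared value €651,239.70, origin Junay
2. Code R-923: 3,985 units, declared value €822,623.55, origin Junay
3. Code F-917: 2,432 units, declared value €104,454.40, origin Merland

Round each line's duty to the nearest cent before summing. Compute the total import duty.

Line 1 (W-251, Junay, 2,670 units, €651,239.70):
Base rate for W-251 is 14.5%.
Origin Junay qualifies under the Corune–Junay agreement and W-251 is covered: preferential rate 9.5% applies instead.
Duty = €651,239.70 × 9.5% = €61,867.77.
Line 2 (R-923, Junay, 3,985 units, €822,623.55):
Base rate for R-923 is 19%.
Origin Junay is the FTA partner but R-923 is not on the preference list; base rate stands.
Duty = €822,623.55 × 19% = €156,298.47.
Line 3 (F-917, Merland, 2,432 units, €104,454.40):
Base rate for F-917 is 30%.
F-917 has an FTA preferential rate, but origin Merland is not Junay; base rate stands.
Additional duty on F-917 from Merland: +39.2%. Applied ad valorem rate: 30% + 39.2% = 69.2%.
Duty = €104,454.40 × 69.2% = €72,282.44.
Total = €61,867.77 + €156,298.47 + €72,282.44 = €290,448.68.

€290,448.68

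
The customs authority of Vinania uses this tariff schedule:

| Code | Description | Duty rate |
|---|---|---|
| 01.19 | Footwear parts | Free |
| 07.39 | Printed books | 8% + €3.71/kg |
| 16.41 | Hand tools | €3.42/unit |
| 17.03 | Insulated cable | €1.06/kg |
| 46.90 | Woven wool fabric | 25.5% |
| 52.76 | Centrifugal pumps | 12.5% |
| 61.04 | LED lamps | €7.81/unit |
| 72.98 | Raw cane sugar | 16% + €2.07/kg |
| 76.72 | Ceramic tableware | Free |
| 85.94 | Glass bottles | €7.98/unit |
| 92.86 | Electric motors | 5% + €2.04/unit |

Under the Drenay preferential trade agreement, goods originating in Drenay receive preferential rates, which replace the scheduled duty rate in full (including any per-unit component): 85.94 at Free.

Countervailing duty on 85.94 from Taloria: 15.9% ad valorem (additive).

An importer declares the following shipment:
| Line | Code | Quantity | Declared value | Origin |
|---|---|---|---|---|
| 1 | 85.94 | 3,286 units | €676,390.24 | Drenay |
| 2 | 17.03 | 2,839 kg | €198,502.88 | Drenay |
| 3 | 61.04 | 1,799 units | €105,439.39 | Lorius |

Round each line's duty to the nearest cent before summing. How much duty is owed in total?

Line 1 (85.94, Drenay, 3,286 units, €676,390.24):
Base rate for 85.94 is €7.98/unit.
Origin Drenay qualifies under the Vinania–Drenay agreement and 85.94 is covered: preferential rate Free applies instead.
The additional-duty order on 85.94 targets Taloria, not Drenay; it does not apply.
Duty = €676,390.24 × 0% = €0.00.
Line 2 (17.03, Drenay, 2,839 kg, €198,502.88):
Base rate for 17.03 is €1.06/kg.
Origin Drenay is the FTA partner but 17.03 is not on the preference list; base rate stands.
Duty = 2,839 × €1.06 = €3,009.34.
Line 3 (61.04, Lorius, 1,799 units, €105,439.39):
Base rate for 61.04 is €7.81/unit.
Duty = 1,799 × €7.81 = €14,050.19.
Total = €0.00 + €3,009.34 + €14,050.19 = €17,059.53.

€17,059.53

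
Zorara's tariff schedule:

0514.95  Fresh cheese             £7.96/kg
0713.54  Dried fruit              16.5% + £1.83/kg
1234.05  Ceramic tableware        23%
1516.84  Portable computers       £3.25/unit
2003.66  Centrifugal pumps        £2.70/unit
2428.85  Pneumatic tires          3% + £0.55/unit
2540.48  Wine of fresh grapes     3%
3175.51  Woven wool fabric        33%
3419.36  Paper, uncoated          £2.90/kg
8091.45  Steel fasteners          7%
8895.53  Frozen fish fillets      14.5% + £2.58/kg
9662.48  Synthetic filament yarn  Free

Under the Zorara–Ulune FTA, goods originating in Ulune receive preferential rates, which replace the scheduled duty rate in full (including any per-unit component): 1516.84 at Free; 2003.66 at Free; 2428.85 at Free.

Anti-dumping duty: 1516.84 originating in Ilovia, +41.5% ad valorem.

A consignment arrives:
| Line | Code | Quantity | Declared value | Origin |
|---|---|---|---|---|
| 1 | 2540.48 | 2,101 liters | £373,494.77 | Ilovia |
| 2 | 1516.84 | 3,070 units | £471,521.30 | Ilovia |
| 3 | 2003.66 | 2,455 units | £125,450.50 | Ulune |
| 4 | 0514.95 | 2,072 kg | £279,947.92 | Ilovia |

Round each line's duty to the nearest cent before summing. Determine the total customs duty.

Line 1 (2540.48, Ilovia, 2,101 liters, £373,494.77):
Base rate for 2540.48 is 3%.
Duty = £373,494.77 × 3% = £11,204.84.
Line 2 (1516.84, Ilovia, 3,070 units, £471,521.30):
Base rate for 1516.84 is £3.25/unit.
1516.84 has an FTA preferential rate, but origin Ilovia is not Ulune; base rate stands.
Additional duty on 1516.84 from Ilovia: +41.5% ad valorem. Applied ad valorem rate = 41.5%.
Duty = £471,521.30 × 41.5% + 3,070 × £3.25 = £205,658.84.
Line 3 (2003.66, Ulune, 2,455 units, £125,450.50):
Base rate for 2003.66 is £2.70/unit.
Origin Ulune qualifies under the Zorara–Ulune agreement and 2003.66 is covered: preferential rate Free applies instead.
Duty = £125,450.50 × 0% = £0.00.
Line 4 (0514.95, Ilovia, 2,072 kg, £279,947.92):
Base rate for 0514.95 is £7.96/kg.
Duty = 2,072 × £7.96 = £16,493.12.
Total = £11,204.84 + £205,658.84 + £0.00 + £16,493.12 = £233,356.80.

£233,356.80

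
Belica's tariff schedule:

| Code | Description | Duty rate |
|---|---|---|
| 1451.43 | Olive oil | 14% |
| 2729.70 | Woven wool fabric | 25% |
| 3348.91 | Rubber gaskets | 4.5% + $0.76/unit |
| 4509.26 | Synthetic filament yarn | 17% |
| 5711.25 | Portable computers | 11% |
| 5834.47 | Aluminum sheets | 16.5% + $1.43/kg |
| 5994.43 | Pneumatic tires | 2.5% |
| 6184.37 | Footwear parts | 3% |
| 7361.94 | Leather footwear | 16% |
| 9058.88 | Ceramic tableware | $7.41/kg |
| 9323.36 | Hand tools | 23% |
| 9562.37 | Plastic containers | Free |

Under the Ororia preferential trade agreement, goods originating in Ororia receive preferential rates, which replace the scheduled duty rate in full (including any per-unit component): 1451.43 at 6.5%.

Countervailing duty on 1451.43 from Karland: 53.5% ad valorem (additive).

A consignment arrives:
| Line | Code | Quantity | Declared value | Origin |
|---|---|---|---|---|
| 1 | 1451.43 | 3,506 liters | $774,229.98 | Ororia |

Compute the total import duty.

Line 1 (1451.43, Ororia, 3,506 liters, $774,229.98):
Base rate for 1451.43 is 14%.
Origin Ororia qualifies under the Belica–Ororia agreement and 1451.43 is covered: preferential rate 6.5% applies instead.
The additional-duty order on 1451.43 targets Karland, not Ororia; it does not apply.
Duty = $774,229.98 × 6.5% = $50,324.95.

$50,324.95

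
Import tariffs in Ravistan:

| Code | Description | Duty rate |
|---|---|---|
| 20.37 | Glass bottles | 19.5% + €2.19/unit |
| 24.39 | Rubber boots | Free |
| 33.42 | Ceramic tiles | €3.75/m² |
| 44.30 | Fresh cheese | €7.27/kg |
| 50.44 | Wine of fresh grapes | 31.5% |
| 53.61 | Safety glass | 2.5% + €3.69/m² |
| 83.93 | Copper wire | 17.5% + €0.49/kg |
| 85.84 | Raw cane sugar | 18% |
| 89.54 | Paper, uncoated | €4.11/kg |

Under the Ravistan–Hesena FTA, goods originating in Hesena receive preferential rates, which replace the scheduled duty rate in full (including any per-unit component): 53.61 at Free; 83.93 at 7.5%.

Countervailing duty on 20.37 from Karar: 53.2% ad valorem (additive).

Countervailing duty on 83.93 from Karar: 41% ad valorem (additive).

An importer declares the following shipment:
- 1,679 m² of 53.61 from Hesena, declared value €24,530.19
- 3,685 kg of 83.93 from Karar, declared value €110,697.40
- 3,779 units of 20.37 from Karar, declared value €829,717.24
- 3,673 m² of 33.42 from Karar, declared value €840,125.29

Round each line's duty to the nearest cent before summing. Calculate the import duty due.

Line 1 (53.61, Hesena, 1,679 m², €24,530.19):
Base rate for 53.61 is 2.5% + €3.69/m².
Origin Hesena qualifies under the Ravistan–Hesena agreement and 53.61 is covered: preferential rate Free applies instead.
Duty = €24,530.19 × 0% = €0.00.
Line 2 (83.93, Karar, 3,685 kg, €110,697.40):
Base rate for 83.93 is 17.5% + €0.49/kg.
83.93 has an FTA preferential rate, but origin Karar is not Hesena; base rate stands.
Additional duty on 83.93 from Karar: +41%. Applied ad valorem rate: 17.5% + 41% = 58.5%.
Duty = €110,697.40 × 58.5% + 3,685 × €0.49 = €66,563.63.
Line 3 (20.37, Karar, 3,779 units, €829,717.24):
Base rate for 20.37 is 19.5% + €2.19/unit.
Additional duty on 20.37 from Karar: +53.2%. Applied ad valorem rate: 19.5% + 53.2% = 72.7%.
Duty = €829,717.24 × 72.7% + 3,779 × €2.19 = €611,480.44.
Line 4 (33.42, Karar, 3,673 m², €840,125.29):
Base rate for 33.42 is €3.75/m².
Duty = 3,673 × €3.75 = €13,773.75.
Total = €0.00 + €66,563.63 + €611,480.44 + €13,773.75 = €691,817.82.

€691,817.82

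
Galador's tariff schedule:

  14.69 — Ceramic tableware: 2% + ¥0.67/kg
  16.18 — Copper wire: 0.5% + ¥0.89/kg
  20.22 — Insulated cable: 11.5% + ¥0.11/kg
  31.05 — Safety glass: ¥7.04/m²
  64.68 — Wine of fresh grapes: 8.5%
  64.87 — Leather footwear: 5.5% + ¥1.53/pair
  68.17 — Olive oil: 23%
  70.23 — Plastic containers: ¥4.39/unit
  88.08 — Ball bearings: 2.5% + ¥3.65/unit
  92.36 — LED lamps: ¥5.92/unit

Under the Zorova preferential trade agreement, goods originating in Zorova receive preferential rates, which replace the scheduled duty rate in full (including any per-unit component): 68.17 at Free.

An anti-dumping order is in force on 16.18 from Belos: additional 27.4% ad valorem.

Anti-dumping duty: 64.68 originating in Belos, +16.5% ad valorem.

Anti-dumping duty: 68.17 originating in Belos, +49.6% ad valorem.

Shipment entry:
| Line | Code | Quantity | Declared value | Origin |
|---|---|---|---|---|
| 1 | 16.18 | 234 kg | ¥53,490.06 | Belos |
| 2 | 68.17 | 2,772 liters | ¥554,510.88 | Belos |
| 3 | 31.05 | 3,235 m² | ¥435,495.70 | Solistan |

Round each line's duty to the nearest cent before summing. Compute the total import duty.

¥440,481.29

Line 1 (16.18, Belos, 234 kg, ¥53,490.06):
Base rate for 16.18 is 0.5% + ¥0.89/kg.
Additional duty on 16.18 from Belos: +27.4%. Applied ad valorem rate: 0.5% + 27.4% = 27.9%.
Duty = ¥53,490.06 × 27.9% + 234 × ¥0.89 = ¥15,131.99.
Line 2 (68.17, Belos, 2,772 liters, ¥554,510.88):
Base rate for 68.17 is 23%.
68.17 has an FTA preferential rate, but origin Belos is not Zorova; base rate stands.
Additional duty on 68.17 from Belos: +49.6%. Applied ad valorem rate: 23% + 49.6% = 72.6%.
Duty = ¥554,510.88 × 72.6% = ¥402,574.90.
Line 3 (31.05, Solistan, 3,235 m², ¥435,495.70):
Base rate for 31.05 is ¥7.04/m².
Duty = 3,235 × ¥7.04 = ¥22,774.40.
Total = ¥15,131.99 + ¥402,574.90 + ¥22,774.40 = ¥440,481.29.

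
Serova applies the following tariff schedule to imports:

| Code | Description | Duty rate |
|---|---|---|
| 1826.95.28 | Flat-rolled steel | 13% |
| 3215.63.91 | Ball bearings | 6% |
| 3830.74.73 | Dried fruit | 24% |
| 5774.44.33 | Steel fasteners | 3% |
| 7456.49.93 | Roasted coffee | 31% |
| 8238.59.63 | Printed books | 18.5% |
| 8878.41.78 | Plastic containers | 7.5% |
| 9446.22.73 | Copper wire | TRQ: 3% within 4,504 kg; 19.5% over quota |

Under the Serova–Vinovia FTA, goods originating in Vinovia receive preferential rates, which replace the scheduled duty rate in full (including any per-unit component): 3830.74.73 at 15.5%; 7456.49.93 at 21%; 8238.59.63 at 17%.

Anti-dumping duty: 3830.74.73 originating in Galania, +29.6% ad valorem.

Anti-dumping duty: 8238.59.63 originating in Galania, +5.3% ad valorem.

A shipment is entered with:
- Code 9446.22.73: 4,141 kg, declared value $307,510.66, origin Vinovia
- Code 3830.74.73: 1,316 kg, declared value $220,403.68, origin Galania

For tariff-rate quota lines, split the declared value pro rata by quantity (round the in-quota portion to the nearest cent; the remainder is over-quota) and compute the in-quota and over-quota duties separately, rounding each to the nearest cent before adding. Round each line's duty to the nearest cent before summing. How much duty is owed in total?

Line 1 (9446.22.73, Vinovia, 4,141 kg, $307,510.66):
Code 9446.22.73 is under a tariff-rate quota (threshold 4,504 kg). Quantity 4,141 kg is within the quota, so the in-quota rate 3% applies to the full value.
Duty = $307,510.66 × 3% = $9,225.32.
Line 2 (3830.74.73, Galania, 1,316 kg, $220,403.68):
Base rate for 3830.74.73 is 24%.
3830.74.73 has an FTA preferential rate, but origin Galania is not Vinovia; base rate stands.
Additional duty on 3830.74.73 from Galania: +29.6%. Applied ad valorem rate: 24% + 29.6% = 53.6%.
Duty = $220,403.68 × 53.6% = $118,136.37.
Total = $9,225.32 + $118,136.37 = $127,361.69.

$127,361.69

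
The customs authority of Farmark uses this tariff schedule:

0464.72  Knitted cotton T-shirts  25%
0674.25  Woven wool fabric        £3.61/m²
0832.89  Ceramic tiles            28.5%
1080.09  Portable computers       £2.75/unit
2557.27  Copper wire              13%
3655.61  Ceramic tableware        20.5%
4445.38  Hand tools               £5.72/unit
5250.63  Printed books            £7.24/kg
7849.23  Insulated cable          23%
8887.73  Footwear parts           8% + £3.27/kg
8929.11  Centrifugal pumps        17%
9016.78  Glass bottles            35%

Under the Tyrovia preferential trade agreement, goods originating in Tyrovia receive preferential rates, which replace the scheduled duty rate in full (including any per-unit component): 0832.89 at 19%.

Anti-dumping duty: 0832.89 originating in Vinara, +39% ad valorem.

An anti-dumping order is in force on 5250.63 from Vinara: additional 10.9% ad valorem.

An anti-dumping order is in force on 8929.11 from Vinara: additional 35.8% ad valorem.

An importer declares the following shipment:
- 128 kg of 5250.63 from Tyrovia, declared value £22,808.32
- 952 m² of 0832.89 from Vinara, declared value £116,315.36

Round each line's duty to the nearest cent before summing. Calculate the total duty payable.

Line 1 (5250.63, Tyrovia, 128 kg, £22,808.32):
Base rate for 5250.63 is £7.24/kg.
Origin Tyrovia is the FTA partner but 5250.63 is not on the preference list; base rate stands.
The additional-duty order on 5250.63 targets Vinara, not Tyrovia; it does not apply.
Duty = 128 × £7.24 = £926.72.
Line 2 (0832.89, Vinara, 952 m², £116,315.36):
Base rate for 0832.89 is 28.5%.
0832.89 has an FTA preferential rate, but origin Vinara is not Tyrovia; base rate stands.
Additional duty on 0832.89 from Vinara: +39%. Applied ad valorem rate: 28.5% + 39% = 67.5%.
Duty = £116,315.36 × 67.5% = £78,512.87.
Total = £926.72 + £78,512.87 = £79,439.59.

£79,439.59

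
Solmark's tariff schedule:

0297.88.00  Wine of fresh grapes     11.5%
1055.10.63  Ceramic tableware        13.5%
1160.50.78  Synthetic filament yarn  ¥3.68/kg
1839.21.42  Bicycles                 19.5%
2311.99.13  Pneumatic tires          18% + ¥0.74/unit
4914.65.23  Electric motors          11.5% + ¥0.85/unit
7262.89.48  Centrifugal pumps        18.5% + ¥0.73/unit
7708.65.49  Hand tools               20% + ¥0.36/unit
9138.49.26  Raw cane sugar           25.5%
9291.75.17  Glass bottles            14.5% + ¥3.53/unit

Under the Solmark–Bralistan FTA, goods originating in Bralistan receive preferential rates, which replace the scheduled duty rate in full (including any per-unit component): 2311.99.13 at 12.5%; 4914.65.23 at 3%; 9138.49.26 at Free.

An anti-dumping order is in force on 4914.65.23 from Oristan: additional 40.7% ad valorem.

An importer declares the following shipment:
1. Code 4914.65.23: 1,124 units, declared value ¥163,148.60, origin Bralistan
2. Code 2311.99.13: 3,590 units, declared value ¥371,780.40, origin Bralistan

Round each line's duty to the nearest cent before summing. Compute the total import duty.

¥51,367.01

Line 1 (4914.65.23, Bralistan, 1,124 units, ¥163,148.60):
Base rate for 4914.65.23 is 11.5% + ¥0.85/unit.
Origin Bralistan qualifies under the Solmark–Bralistan agreement and 4914.65.23 is covered: preferential rate 3% applies instead.
The additional-duty order on 4914.65.23 targets Oristan, not Bralistan; it does not apply.
Duty = ¥163,148.60 × 3% = ¥4,894.46.
Line 2 (2311.99.13, Bralistan, 3,590 units, ¥371,780.40):
Base rate for 2311.99.13 is 18% + ¥0.74/unit.
Origin Bralistan qualifies under the Solmark–Bralistan agreement and 2311.99.13 is covered: preferential rate 12.5% applies instead.
Duty = ¥371,780.40 × 12.5% = ¥46,472.55.
Total = ¥4,894.46 + ¥46,472.55 = ¥51,367.01.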